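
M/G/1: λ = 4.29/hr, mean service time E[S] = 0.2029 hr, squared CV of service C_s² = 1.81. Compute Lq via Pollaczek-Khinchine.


ρ = λ·E[S] = 4.29·0.2029 = 0.8704
Lq = ρ²(1+C_s²)/(2(1−ρ)) = 0.7577·(1+1.81)/(2·0.1296)
= 0.7577·2.8100/0.2591 = 8.21651

Final: 8.21651


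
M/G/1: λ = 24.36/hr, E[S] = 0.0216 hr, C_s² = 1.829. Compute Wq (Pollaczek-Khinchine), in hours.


ρ = λ·E[S] = 24.36·0.0216 = 0.5262
E[S²] = E[S]²(1+C_s²) = 0.0216²·(1+1.829) = 0.001320
Wq = λ·E[S²]/(2(1−ρ)) = 24.36·0.001320/(2·0.4738) = 0.03393 hr

Final: 0.03393 hr


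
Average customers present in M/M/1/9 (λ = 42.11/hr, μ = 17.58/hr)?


ρ = 42.11/17.58 = 2.3953
L = ρ[1 − (K+1)ρ^K + Kρ^(K+1)] / [(1−ρ)(1−ρ^(K+1))]
Numerator: 2.3953·(1 − 10·2595.956054 + 9·6218.185974) = 71872.316160
Denominator: (-1.3953)·(-6217.185974) = 8675.060975
L = 71872.316160/8675.060975 = 8.2849

Final: 8.2849


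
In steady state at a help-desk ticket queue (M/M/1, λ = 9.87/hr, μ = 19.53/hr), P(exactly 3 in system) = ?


ρ = 9.87/19.53 = 0.5054
P_n = (1−ρ)·ρ^n = (1 − 0.5054)·0.5054^3 = 0.4946·0.129076 = 0.063844

Final: 0.063844


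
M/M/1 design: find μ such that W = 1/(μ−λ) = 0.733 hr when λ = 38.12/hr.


W = 1/(μ−λ) ⇒ μ − λ = 1/W = 1/0.733 = 1.3643
μ = λ + 1/W = 38.12 + 1.3643 = 39.4843 per hr

Final: 39.4843 /hr


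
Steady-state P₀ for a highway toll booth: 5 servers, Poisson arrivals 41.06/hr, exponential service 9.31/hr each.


a = λ/μ = 41.06/9.31 = 4.4103; ρ = a/c = 0.8821
Σ_{k=0}^{4} a^k/k! (terms k=0..4) = 1.00000 + 4.41031 + 9.72542 + 14.29738 + 15.76398 = 45.19710
Tail: a^5/(5!(1−ρ)) = 1668.57726/(120·0.1179) = 117.89962
P₀ = 1/(45.19710 + 117.89962) = 1/163.09672 = 0.006131

Final: 0.006131


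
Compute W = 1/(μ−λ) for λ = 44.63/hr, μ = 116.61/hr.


W = 1/(μ−λ) = 1/(116.61 − 44.63) = 1/71.98 = 0.01389 hr

Final: 0.01389 hr


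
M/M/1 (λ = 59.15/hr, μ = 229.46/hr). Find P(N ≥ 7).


ρ = 59.15/229.46 = 0.2578
P(N ≥ n) = ρ^n = 0.2578^7 = 0.00007564

Final: 0.00007564


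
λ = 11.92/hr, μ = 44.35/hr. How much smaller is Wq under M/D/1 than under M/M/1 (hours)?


ρ = 11.92/44.35 = 0.2688
Wq(M/M/1) = ρ/(μ−λ) = 0.2688/32.43 = 0.008288 hr
Wq(M/D/1) = ρ/(2(μ−λ)) = 0.004144 hr
Savings = 0.008288 − 0.004144 = 0.004144 hr

Final: 0.004144 hr


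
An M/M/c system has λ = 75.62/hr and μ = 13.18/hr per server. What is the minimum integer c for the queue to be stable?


Stability requires cμ > λ ⇔ c > λ/μ.
λ/μ = 75.62/13.18 = 5.7375
Minimum integer c = ⌊5.7375⌋ + 1 = 6
Check: 6·13.18 = 79.08 > 75.62, while 5·13.18 = 65.90 ≤ 75.62

Final: 6 servers


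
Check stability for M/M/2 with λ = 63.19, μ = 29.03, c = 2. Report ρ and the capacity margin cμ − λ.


Total capacity cμ = 2·29.03 = 58.06/hr
ρ = λ/(cμ) = 63.19/58.06 = 1.0884
Stable ⇔ ρ < 1: NO
Spare capacity = cμ − λ = 58.06 − 63.19 = -5.13/hr

Final: ρ = 1.0884; unstable; margin = -5.13/hr


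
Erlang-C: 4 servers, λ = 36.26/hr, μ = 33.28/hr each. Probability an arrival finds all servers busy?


a = λ/μ = 1.0895; ρ = a/4 = 0.2724
P₀ = 0.335642 (from M/M/c formula)
C(c,a) = [a^c/(c!(1−ρ))]·P₀ = [1.40922/(24·0.7276)]·0.335642
= 0.08070·0.335642 = 0.027086

Final: 0.027086


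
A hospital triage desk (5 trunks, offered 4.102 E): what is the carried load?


B(5,4.102) = 0.208161 (Erlang-B)
Carried load = a(1 − B) = 4.102·(1 − 0.208161) = 4.102·0.791839 = 3.2481 E

Final: 3.2481 Erlangs


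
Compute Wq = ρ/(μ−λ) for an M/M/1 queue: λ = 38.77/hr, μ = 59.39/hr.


ρ = 38.77/59.39 = 0.6528
Wq = ρ/(μ−λ) = 0.6528/(59.39 − 38.77) = 0.6528/20.62 = 0.03166 hr

Final: 0.03166 hr


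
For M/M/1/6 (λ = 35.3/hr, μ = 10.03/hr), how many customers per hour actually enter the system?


ρ = 3.5194; P_K = (1−ρ)ρ^6/(1−ρ^7) = 0.715971
λ_eff = λ(1 − P_K) = 35.3·(1 − 0.715971) = 35.3·0.284029 = 10.0262 /hr

Final: 10.0262 /hr


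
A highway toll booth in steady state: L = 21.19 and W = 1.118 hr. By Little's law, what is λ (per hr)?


λ = L/W = 21.19/1.118 = 18.9535 /hr

Final: 18.9535 /hr


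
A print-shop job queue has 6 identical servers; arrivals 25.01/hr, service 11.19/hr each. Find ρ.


ρ = λ/(cμ) = 25.01/(6·11.19) = 25.01/67.14 = 0.3725

Final: 0.3725


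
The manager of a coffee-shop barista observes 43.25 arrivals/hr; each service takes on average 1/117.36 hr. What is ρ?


ρ = λ/μ = 43.25/117.36 = 0.3685

Final: 0.3685


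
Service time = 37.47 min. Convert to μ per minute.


μ = 1/(service time) in consistent units.
1 minute = 1 min, so μ = 1/37.47 = 0.02669 per minute

Final: 0.02669 /min


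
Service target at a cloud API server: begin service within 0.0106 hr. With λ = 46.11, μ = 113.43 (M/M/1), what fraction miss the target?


ρ = 46.11/113.43 = 0.4065
P(Wq > t) = ρ·e^{−(μ−λ)t} = 0.4065·e^{−0.7136}
= 0.4065·0.489881 = 0.199140

Final: 0.199140


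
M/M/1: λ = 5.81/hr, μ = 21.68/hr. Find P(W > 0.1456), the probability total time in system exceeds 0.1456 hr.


W ~ Exponential(μ−λ) for M/M/1.
μ − λ = 21.68 − 5.81 = 15.8700
P(W > t) = e^{−(μ−λ)t} = e^{−2.3107} = 0.099195

Final: 0.099195


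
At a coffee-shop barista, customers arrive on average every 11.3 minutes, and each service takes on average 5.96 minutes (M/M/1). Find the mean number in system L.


λ = 60/11.3 = 5.3097 /hr
μ = 60/5.96 = 10.0671 /hr
ρ = λ/μ = 5.3097/10.0671 = 0.5274
L = ρ/(1−ρ) = 0.5274/0.4726 = 1.1161

Final: 1.1161


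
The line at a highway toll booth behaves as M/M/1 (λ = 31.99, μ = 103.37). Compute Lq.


ρ = 31.99/103.37 = 0.3095
Lq = ρ²/(1−ρ) = 0.09577/0.6905 = 0.1387

Final: 0.1387


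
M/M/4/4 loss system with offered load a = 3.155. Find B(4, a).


B(c,a) = (a^c/c!) / Σ_{k=0}^{c} a^k/k!
a^4/4! = 4.128442
Σ terms (k=0..4): 1.00000 + 3.15500 + 4.97701 + 5.23416 + 4.12844 = 18.494613
B = 4.128442/18.494613 = 0.223224

Final: 0.223224


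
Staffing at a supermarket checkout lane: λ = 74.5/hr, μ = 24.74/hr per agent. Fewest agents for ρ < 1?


Stability requires cμ > λ ⇔ c > λ/μ.
λ/μ = 74.5/24.74 = 3.0113
Minimum integer c = ⌊3.0113⌋ + 1 = 4
Check: 4·24.74 = 98.96 > 74.5, while 3·24.74 = 74.22 ≤ 74.5

Final: 4 servers


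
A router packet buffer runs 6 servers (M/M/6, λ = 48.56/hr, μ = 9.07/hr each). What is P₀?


a = λ/μ = 48.56/9.07 = 5.3539; ρ = a/c = 0.8923
Σ_{k=0}^{5} a^k/k! (terms k=0..5) = 1.00000 + 5.35391 + 14.33220 + 25.57778 + 34.23531 + 36.65859 = 117.15780
Tail: a^6/(6!(1−ρ)) = 23552.03001/(720·0.1077) = 303.77832
P₀ = 1/(117.15780 + 303.77832) = 1/420.93611 = 0.002376

Final: 0.002376


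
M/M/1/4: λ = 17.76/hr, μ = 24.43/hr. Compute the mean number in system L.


ρ = 17.76/24.43 = 0.7270
L = ρ[1 − (K+1)ρ^K + Kρ^(K+1)] / [(1−ρ)(1−ρ^(K+1))]
Numerator: 0.7270·(1 − 5·0.279305 + 4·0.203047) = 0.302180
Denominator: (0.2730)·(0.796953) = 0.217588
L = 0.302180/0.217588 = 1.3888

Final: 1.3888


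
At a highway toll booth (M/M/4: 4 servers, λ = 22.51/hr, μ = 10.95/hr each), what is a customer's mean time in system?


a = 2.0557; ρ = 0.5139; P₀ = 0.122738
Lq = P₀·a^c·ρ/(c!(1−ρ)²) = 0.19866
Wq = Lq/λ = 0.19866/22.51 = 0.008825 hr
W = Wq + 1/μ = 0.008825 + 0.09132 = 0.10015 hr

Final: 0.10015 hr


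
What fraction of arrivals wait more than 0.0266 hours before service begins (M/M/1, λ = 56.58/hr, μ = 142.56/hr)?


ρ = 56.58/142.56 = 0.3969
P(Wq > t) = ρ·e^{−(μ−λ)t} = 0.3969·e^{−2.2871}
= 0.3969·0.101564 = 0.040309

Final: 0.040309


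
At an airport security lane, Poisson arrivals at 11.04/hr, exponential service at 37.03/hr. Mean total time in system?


W = 1/(μ−λ) = 1/(37.03 − 11.04) = 1/25.99 = 0.03848 hr

Final: 0.03848 hr


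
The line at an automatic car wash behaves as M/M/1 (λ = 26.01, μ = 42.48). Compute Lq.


ρ = 26.01/42.48 = 0.6123
Lq = ρ²/(1−ρ) = 0.3749/0.3877 = 0.9669

Final: 0.9669


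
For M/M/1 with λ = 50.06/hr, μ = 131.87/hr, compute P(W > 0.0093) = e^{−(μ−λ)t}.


W ~ Exponential(μ−λ) for M/M/1.
μ − λ = 131.87 − 50.06 = 81.8100
P(W > t) = e^{−(μ−λ)t} = e^{−0.7608} = 0.467277

Final: 0.467277


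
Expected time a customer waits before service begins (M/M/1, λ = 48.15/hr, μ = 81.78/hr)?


ρ = 48.15/81.78 = 0.5888
Wq = ρ/(μ−λ) = 0.5888/(81.78 − 48.15) = 0.5888/33.63 = 0.01751 hr

Final: 0.01751 hr


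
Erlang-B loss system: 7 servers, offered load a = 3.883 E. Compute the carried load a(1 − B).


B(7,3.883) = 0.056903 (Erlang-B)
Carried load = a(1 − B) = 3.883·(1 − 0.056903) = 3.883·0.943097 = 3.6620 E

Final: 3.6620 Erlangs


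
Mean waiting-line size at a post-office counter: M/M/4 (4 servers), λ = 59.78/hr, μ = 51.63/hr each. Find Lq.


a = λ/μ = 1.1579; ρ = a/4 = 0.2895
P₀ = 0.313257
Lq = P₀·a^c·ρ / (c!·(1−ρ)²) = 0.313257·1.79728·0.2895/(24·0.50486)
= 0.01345

Final: 0.01345


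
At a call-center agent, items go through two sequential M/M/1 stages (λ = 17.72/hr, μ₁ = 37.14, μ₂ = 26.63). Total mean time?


Each node sees arrival rate λ = 17.72/hr (tandem ⇒ throughput preserved).
W₁ = 1/(μ₁−λ) = 1/(37.14−17.72) = 0.05149 hr
W₂ = 1/(μ₂−λ) = 1/(26.63−17.72) = 0.11223 hr
W_total = W₁ + W₂ = 0.05149 + 0.11223 = 0.16373 hr

Final: 0.16373 hr


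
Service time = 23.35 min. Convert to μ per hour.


μ = 1/(service time) in consistent units.
1 hour = 60 min, so μ = 60/23.35 = 2.5696 per hour

Final: 2.5696 /hr


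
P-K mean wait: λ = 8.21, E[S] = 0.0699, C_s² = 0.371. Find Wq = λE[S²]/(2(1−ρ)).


ρ = λ·E[S] = 8.21·0.0699 = 0.5739
E[S²] = E[S]²(1+C_s²) = 0.0699²·(1+0.371) = 0.006699
Wq = λ·E[S²]/(2(1−ρ)) = 8.21·0.006699/(2·0.4261) = 0.06453 hr

Final: 0.06453 hr


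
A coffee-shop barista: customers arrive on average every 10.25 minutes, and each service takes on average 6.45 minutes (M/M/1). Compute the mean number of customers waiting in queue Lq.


λ = 60/10.25 = 5.8537 /hr
μ = 60/6.45 = 9.3023 /hr
ρ = λ/μ = 5.8537/9.3023 = 0.6293
Lq = ρ²/(1−ρ) = 0.3960/0.3707 = 1.0681

Final: 1.0681


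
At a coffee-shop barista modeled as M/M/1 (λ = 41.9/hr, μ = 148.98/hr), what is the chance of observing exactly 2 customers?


ρ = 41.9/148.98 = 0.2812
P_n = (1−ρ)·ρ^n = (1 − 0.2812)·0.2812^2 = 0.7188·0.079099 = 0.056853

Final: 0.056853


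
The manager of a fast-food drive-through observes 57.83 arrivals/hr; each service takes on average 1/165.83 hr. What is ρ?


ρ = λ/μ = 57.83/165.83 = 0.3487

Final: 0.3487


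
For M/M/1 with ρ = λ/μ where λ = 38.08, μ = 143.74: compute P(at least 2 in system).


ρ = 38.08/143.74 = 0.2649
P(N ≥ n) = ρ^n = 0.2649^2 = 0.070184

Final: 0.070184


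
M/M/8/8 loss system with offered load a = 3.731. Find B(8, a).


B(c,a) = (a^c/c!) / Σ_{k=0}^{c} a^k/k!
a^8/8! = 0.931283
Σ terms (k=0..8): 1.00000 + 3.73100 + 6.96018 + 8.65614 + 8.07402 + 6.02483 + 3.74644 + 1.99685 + 0.93128 = 41.120754
B = 0.931283/41.120754 = 0.022648

Final: 0.022648


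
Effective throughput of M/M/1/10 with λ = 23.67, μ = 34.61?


ρ = 0.6839; P_K = (1−ρ)ρ^10/(1−ρ^11) = 0.007186
λ_eff = λ(1 − P_K) = 23.67·(1 − 0.007186) = 23.67·0.992814 = 23.4999 /hr

Final: 23.4999 /hr


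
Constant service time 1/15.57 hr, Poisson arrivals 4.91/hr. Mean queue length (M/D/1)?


ρ = 4.91/15.57 = 0.3154
M/D/1: Lq = ρ²/(2(1−ρ)) = 0.09945/(2·0.6846) = 0.07263

Final: 0.07263


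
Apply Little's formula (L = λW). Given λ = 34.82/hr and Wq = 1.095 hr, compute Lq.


Lq = λWq = 34.82·1.095 = 38.1279

Final: 38.1279


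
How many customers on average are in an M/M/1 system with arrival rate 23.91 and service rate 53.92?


ρ = λ/μ = 23.91/53.92 = 0.4434
L = ρ/(1−ρ) = 0.4434/(1 − 0.4434) = 0.4434/0.5566 = 0.7967

Final: 0.7967


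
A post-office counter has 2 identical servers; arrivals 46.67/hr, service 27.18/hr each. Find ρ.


ρ = λ/(cμ) = 46.67/(2·27.18) = 46.67/54.36 = 0.8585

Final: 0.8585


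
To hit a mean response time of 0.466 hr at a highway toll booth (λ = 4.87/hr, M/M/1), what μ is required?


W = 1/(μ−λ) ⇒ μ − λ = 1/W = 1/0.466 = 2.1459
μ = λ + 1/W = 4.87 + 2.1459 = 7.0159 per hr

Final: 7.0159 /hr


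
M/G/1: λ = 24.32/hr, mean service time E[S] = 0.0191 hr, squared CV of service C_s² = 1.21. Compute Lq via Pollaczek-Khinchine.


ρ = λ·E[S] = 24.32·0.0191 = 0.4645
Lq = ρ²(1+C_s²)/(2(1−ρ)) = 0.2158·(1+1.21)/(2·0.5355)
= 0.2158·2.2100/1.0710 = 0.44525

Final: 0.44525


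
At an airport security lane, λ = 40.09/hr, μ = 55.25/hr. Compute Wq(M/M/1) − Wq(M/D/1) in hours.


ρ = 40.09/55.25 = 0.7256
Wq(M/M/1) = ρ/(μ−λ) = 0.7256/15.16 = 0.04786 hr
Wq(M/D/1) = ρ/(2(μ−λ)) = 0.02393 hr
Savings = 0.04786 − 0.02393 = 0.02393 hr

Final: 0.02393 hr


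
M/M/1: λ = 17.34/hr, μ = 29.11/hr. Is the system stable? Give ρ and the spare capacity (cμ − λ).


Total capacity cμ = 1·29.11 = 29.11/hr
ρ = λ/(cμ) = 17.34/29.11 = 0.5957
Stable ⇔ ρ < 1: YES
Spare capacity = cμ − λ = 29.11 − 17.34 = 11.77/hr

Final: ρ = 0.5957; stable; margin = 11.77/hr


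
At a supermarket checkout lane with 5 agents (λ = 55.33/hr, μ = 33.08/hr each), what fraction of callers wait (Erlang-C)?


a = λ/μ = 1.6726; ρ = a/5 = 0.3345
P₀ = 0.187218 (from M/M/c formula)
C(c,a) = [a^c/(c!(1−ρ))]·P₀ = [13.09109/(120·0.6655)]·0.187218
= 0.16393·0.187218 = 0.030691

Final: 0.030691


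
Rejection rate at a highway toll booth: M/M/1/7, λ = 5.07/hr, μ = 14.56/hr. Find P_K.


ρ = λ/μ = 5.07/14.56 = 0.3482
P_K = (1−ρ)ρ^K/(1−ρ^(K+1)) = (0.6518·0.0006208)/(1 − 0.0002162)
= 0.0004046/0.999784 = 0.0004047

Final: 0.0004047


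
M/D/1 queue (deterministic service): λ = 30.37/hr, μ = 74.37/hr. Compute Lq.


ρ = 30.37/74.37 = 0.4084
M/D/1: Lq = ρ²/(2(1−ρ)) = 0.1668/(2·0.5916) = 0.14093

Final: 0.14093


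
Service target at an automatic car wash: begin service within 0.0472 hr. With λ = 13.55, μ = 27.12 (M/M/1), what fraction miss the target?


ρ = 13.55/27.12 = 0.4996
P(Wq > t) = ρ·e^{−(μ−λ)t} = 0.4996·e^{−0.6405}
= 0.4996·0.527027 = 0.263319

Final: 0.263319


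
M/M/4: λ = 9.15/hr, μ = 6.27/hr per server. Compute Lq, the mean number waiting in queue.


a = λ/μ = 1.4593; ρ = a/4 = 0.3648
P₀ = 0.230433
Lq = P₀·a^c·ρ / (c!·(1−ρ)²) = 0.230433·4.53539·0.3648/(24·0.40344)
= 0.03938

Final: 0.03938


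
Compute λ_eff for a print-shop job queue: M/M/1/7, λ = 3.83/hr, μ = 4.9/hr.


ρ = 0.7816; P_K = (1−ρ)ρ^7/(1−ρ^8) = 0.045224
λ_eff = λ(1 − P_K) = 3.83·(1 − 0.045224) = 3.83·0.954776 = 3.6568 /hr

Final: 3.6568 /hr


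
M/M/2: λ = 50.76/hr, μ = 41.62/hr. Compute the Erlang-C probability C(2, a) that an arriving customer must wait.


a = λ/μ = 1.2196; ρ = a/2 = 0.6098
P₀ = 0.242388 (from M/M/c formula)
C(c,a) = [a^c/(c!(1−ρ))]·P₀ = [1.48744/(2·0.3902)]·0.242388
= 1.90601·0.242388 = 0.461994

Final: 0.461994


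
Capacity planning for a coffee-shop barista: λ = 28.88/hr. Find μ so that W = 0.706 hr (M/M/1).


W = 1/(μ−λ) ⇒ μ − λ = 1/W = 1/0.706 = 1.4164
μ = λ + 1/W = 28.88 + 1.4164 = 30.2964 per hr

Final: 30.2964 /hr


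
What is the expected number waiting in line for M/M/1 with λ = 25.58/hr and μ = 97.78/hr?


ρ = 25.58/97.78 = 0.2616
Lq = ρ²/(1−ρ) = 0.06844/0.7384 = 0.09269

Final: 0.09269


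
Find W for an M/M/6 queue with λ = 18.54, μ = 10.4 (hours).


a = 1.7827; ρ = 0.2971; P₀ = 0.168062
Lq = P₀·a^c·ρ/(c!(1−ρ)²) = 0.004506
Wq = Lq/λ = 0.004506/18.54 = 0.0002430 hr
W = Wq + 1/μ = 0.0002430 + 0.09615 = 0.09640 hr

Final: 0.09640 hr


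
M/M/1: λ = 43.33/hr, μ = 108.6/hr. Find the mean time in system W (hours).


W = 1/(μ−λ) = 1/(108.6 − 43.33) = 1/65.27 = 0.01532 hr

Final: 0.01532 hr


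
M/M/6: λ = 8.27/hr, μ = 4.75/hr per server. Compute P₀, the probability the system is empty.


a = λ/μ = 8.27/4.75 = 1.7411; ρ = a/c = 0.2902
Σ_{k=0}^{5} a^k/k! (terms k=0..5) = 1.00000 + 1.74105 + 1.51563 + 0.87960 + 0.38286 + 0.13331 = 5.65245
Tail: a^6/(6!(1−ρ)) = 27.85296/(720·0.7098) = 0.05450
P₀ = 1/(5.65245 + 0.05450) = 1/5.70695 = 0.175225

Final: 0.175225


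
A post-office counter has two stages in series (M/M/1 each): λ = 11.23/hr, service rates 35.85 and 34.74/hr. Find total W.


Each node sees arrival rate λ = 11.23/hr (tandem ⇒ throughput preserved).
W₁ = 1/(μ₁−λ) = 1/(35.85−11.23) = 0.04062 hr
W₂ = 1/(μ₂−λ) = 1/(34.74−11.23) = 0.04254 hr
W_total = W₁ + W₂ = 0.04062 + 0.04254 = 0.08315 hr

Final: 0.08315 hr


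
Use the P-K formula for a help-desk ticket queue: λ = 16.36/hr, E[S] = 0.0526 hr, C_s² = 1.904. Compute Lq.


ρ = λ·E[S] = 16.36·0.0526 = 0.8605
Lq = ρ²(1+C_s²)/(2(1−ρ)) = 0.7405·(1+1.904)/(2·0.1395)
= 0.7405·2.9040/0.2789 = 7.70979

Final: 7.70979


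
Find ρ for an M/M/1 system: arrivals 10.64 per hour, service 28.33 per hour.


ρ = λ/μ = 10.64/28.33 = 0.3756

Final: 0.3756


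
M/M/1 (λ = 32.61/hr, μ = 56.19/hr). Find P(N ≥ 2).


ρ = 32.61/56.19 = 0.5804
P(N ≥ n) = ρ^n = 0.5804^2 = 0.336809

Final: 0.336809


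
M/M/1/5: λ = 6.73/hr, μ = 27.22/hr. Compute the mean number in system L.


ρ = 6.73/27.22 = 0.2472
L = ρ[1 − (K+1)ρ^K + Kρ^(K+1)] / [(1−ρ)(1−ρ^(K+1))]
Numerator: 0.2472·(1 − 6·0.0009239 + 5·0.0002284) = 0.246156
Denominator: (0.7528)·(0.999772) = 0.752583
L = 0.246156/0.752583 = 0.3271

Final: 0.3271


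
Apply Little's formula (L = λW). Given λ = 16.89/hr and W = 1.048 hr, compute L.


L = λW = 16.89·1.048 = 17.7007

Final: 17.7007


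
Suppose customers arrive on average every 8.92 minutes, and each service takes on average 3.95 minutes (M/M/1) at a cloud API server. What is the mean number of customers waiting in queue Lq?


λ = 60/8.92 = 6.7265 /hr
μ = 60/3.95 = 15.1899 /hr
ρ = λ/μ = 6.7265/15.1899 = 0.4428
Lq = ρ²/(1−ρ) = 0.1961/0.5572 = 0.3519

Final: 0.3519


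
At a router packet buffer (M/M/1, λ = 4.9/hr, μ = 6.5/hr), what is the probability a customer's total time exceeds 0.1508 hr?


W ~ Exponential(μ−λ) for M/M/1.
μ − λ = 6.5 − 4.9 = 1.6000
P(W > t) = e^{−(μ−λ)t} = e^{−0.2413} = 0.785622

Final: 0.785622


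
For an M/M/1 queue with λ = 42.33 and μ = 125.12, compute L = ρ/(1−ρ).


ρ = λ/μ = 42.33/125.12 = 0.3383
L = ρ/(1−ρ) = 0.3383/(1 − 0.3383) = 0.3383/0.6617 = 0.5113

Final: 0.5113


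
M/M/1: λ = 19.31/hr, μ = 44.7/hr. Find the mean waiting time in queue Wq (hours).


ρ = 19.31/44.7 = 0.4320
Wq = ρ/(μ−λ) = 0.4320/(44.7 − 19.31) = 0.4320/25.39 = 0.01701 hr

Final: 0.01701 hr


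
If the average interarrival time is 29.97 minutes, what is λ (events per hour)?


λ = 1/(interarrival time) in consistent units.
1 hour = 60 min, so λ = 60/29.97 = 2.0020 per hour

Final: 2.0020 /hr


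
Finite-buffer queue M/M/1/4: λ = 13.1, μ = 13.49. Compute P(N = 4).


ρ = λ/μ = 13.1/13.49 = 0.9711
P_K = (1−ρ)ρ^K/(1−ρ^(K+1)) = (0.02891·0.889278)/(1 − 0.863568)
= 0.025709/0.136432 = 0.188441

Final: 0.188441


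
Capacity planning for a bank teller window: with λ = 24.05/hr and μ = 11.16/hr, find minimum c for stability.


Stability requires cμ > λ ⇔ c > λ/μ.
λ/μ = 24.05/11.16 = 2.1550
Minimum integer c = ⌊2.1550⌋ + 1 = 3
Check: 3·11.16 = 33.48 > 24.05, while 2·11.16 = 22.32 ≤ 24.05

Final: 3 servers


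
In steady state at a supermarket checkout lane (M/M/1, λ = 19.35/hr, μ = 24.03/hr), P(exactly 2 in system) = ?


ρ = 19.35/24.03 = 0.8052
P_n = (1−ρ)·ρ^n = (1 − 0.8052)·0.8052^2 = 0.1948·0.648417 = 0.126283

Final: 0.126283


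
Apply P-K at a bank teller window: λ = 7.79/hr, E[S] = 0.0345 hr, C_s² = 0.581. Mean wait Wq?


ρ = λ·E[S] = 7.79·0.0345 = 0.2688
E[S²] = E[S]²(1+C_s²) = 0.0345²·(1+0.581) = 0.001882
Wq = λ·E[S²]/(2(1−ρ)) = 7.79·0.001882/(2·0.7312) = 0.01002 hr

Final: 0.01002 hr


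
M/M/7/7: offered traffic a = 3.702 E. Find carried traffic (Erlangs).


B(7,3.702) = 0.048360 (Erlang-B)
Carried load = a(1 − B) = 3.702·(1 − 0.048360) = 3.702·0.951640 = 3.5230 E

Final: 3.5230 Erlangs


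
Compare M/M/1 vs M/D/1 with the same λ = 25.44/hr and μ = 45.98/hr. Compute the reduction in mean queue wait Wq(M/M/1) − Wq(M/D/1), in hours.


ρ = 25.44/45.98 = 0.5533
Wq(M/M/1) = ρ/(μ−λ) = 0.5533/20.54 = 0.02694 hr
Wq(M/D/1) = ρ/(2(μ−λ)) = 0.01347 hr
Savings = 0.02694 − 0.01347 = 0.01347 hr

Final: 0.01347 hr


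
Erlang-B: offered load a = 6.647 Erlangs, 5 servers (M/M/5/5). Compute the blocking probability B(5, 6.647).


B(c,a) = (a^c/c!) / Σ_{k=0}^{c} a^k/k!
a^5/5! = 108.130235
Σ terms (k=0..5): 1.00000 + 6.64700 + 22.09130 + 48.94697 + 81.33762 + 108.13024 = 268.153129
B = 108.130235/268.153129 = 0.403241

Final: 0.403241


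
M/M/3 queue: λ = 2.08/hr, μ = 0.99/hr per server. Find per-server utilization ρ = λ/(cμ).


ρ = λ/(cμ) = 2.08/(3·0.99) = 2.08/2.97 = 0.7003

Final: 0.7003


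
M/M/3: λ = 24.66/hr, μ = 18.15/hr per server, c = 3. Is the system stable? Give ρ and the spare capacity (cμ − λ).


Total capacity cμ = 3·18.15 = 54.45/hr
ρ = λ/(cμ) = 24.66/54.45 = 0.4529
Stable ⇔ ρ < 1: YES
Spare capacity = cμ − λ = 54.45 − 24.66 = 29.79/hr

Final: ρ = 0.4529; stable; margin = 29.79/hr


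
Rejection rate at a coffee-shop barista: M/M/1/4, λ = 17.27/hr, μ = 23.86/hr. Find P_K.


ρ = λ/μ = 17.27/23.86 = 0.7238
P_K = (1−ρ)ρ^K/(1−ρ^(K+1)) = (0.2762·0.274465)/(1 − 0.198660)
= 0.075806/0.801340 = 0.094599

Final: 0.094599


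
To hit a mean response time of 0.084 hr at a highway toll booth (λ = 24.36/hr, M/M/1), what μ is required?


W = 1/(μ−λ) ⇒ μ − λ = 1/W = 1/0.084 = 11.9048
μ = λ + 1/W = 24.36 + 11.9048 = 36.2648 per hr

Final: 36.2648 /hr


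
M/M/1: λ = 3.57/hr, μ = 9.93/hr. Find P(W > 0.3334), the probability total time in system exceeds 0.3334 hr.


W ~ Exponential(μ−λ) for M/M/1.
μ − λ = 9.93 − 3.57 = 6.3600
P(W > t) = e^{−(μ−λ)t} = e^{−2.1204} = 0.119981

Final: 0.119981


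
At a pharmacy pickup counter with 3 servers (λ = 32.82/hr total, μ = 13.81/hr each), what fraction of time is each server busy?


ρ = λ/(cμ) = 32.82/(3·13.81) = 32.82/41.43 = 0.7922

Final: 0.7922


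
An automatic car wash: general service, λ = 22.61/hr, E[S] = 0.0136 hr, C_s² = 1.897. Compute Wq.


ρ = λ·E[S] = 22.61·0.0136 = 0.3075
E[S²] = E[S]²(1+C_s²) = 0.0136²·(1+1.897) = 0.0005358
Wq = λ·E[S²]/(2(1−ρ)) = 22.61·0.0005358/(2·0.6925) = 0.008747 hr

Final: 0.008747 hr


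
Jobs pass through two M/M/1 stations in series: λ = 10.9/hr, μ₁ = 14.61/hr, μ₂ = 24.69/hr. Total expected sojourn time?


Each node sees arrival rate λ = 10.9/hr (tandem ⇒ throughput preserved).
W₁ = 1/(μ₁−λ) = 1/(14.61−10.9) = 0.26954 hr
W₂ = 1/(μ₂−λ) = 1/(24.69−10.9) = 0.07252 hr
W_total = W₁ + W₂ = 0.26954 + 0.07252 = 0.34206 hr

Final: 0.34206 hr


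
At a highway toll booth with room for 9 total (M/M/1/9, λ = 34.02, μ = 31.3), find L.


ρ = 34.02/31.3 = 1.0869
L = ρ[1 − (K+1)ρ^K + Kρ^(K+1)] / [(1−ρ)(1−ρ^(K+1))]
Numerator: 1.0869·(1 − 10·2.116946 + 9·2.300910) = 0.585552
Denominator: (-0.08690)·(-1.300910) = 0.113050
L = 0.585552/0.113050 = 5.1796

Final: 5.1796


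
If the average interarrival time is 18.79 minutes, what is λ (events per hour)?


λ = 1/(interarrival time) in consistent units.
1 hour = 60 min, so λ = 60/18.79 = 3.1932 per hour

Final: 3.1932 /hr


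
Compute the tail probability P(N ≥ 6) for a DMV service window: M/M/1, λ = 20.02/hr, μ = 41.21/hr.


ρ = 20.02/41.21 = 0.4858
P(N ≥ n) = ρ^n = 0.4858^6 = 0.013145

Final: 0.013145


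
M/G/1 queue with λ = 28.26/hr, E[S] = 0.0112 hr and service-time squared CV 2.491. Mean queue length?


ρ = λ·E[S] = 28.26·0.0112 = 0.3165
Lq = ρ²(1+C_s²)/(2(1−ρ)) = 0.1002·(1+2.491)/(2·0.6835)
= 0.1002·3.4910/1.3670 = 0.25584

Final: 0.25584


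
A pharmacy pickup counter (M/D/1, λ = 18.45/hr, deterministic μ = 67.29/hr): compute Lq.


ρ = 18.45/67.29 = 0.2742
M/D/1: Lq = ρ²/(2(1−ρ)) = 0.07518/(2·0.7258) = 0.05179

Final: 0.05179


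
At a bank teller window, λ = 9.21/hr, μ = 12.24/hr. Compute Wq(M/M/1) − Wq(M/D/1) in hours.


ρ = 9.21/12.24 = 0.7525
Wq(M/M/1) = ρ/(μ−λ) = 0.7525/3.03 = 0.24833 hr
Wq(M/D/1) = ρ/(2(μ−λ)) = 0.12417 hr
Savings = 0.24833 − 0.12417 = 0.12417 hr

Final: 0.12417 hr


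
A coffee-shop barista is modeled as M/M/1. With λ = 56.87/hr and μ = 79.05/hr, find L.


ρ = λ/μ = 56.87/79.05 = 0.7194
L = ρ/(1−ρ) = 0.7194/(1 − 0.7194) = 0.7194/0.2806 = 2.5640

Final: 2.5640


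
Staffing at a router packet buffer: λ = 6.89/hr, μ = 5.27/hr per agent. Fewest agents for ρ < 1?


Stability requires cμ > λ ⇔ c > λ/μ.
λ/μ = 6.89/5.27 = 1.3074
Minimum integer c = ⌊1.3074⌋ + 1 = 2
Check: 2·5.27 = 10.54 > 6.89, while 1·5.27 = 5.27 ≤ 6.89

Final: 2 servers


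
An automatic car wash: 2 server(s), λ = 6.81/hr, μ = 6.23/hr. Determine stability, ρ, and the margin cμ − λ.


Total capacity cμ = 2·6.23 = 12.46/hr
ρ = λ/(cμ) = 6.81/12.46 = 0.5465
Stable ⇔ ρ < 1: YES
Spare capacity = cμ − λ = 12.46 − 6.81 = 5.65/hr

Final: ρ = 0.5465; stable; margin = 5.65/hr


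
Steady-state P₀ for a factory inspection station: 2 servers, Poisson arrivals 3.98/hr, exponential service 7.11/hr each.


a = λ/μ = 3.98/7.11 = 0.5598; ρ = a/c = 0.2799
Σ_{k=0}^{1} a^k/k! (terms k=0..1) = 1.00000 + 0.55977 = 1.55977
Tail: a^2/(2!(1−ρ)) = 0.31335/(2·0.7201) = 0.21757
P₀ = 1/(1.55977 + 0.21757) = 1/1.77734 = 0.562637

Final: 0.562637


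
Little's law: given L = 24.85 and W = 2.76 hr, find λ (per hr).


λ = L/W = 24.85/2.76 = 9.0036 /hr

Final: 9.0036 /hr


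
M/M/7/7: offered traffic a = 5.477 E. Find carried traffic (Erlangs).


B(7,5.477) = 0.151013 (Erlang-B)
Carried load = a(1 − B) = 5.477·(1 − 0.151013) = 5.477·0.848987 = 4.6499 E

Final: 4.6499 Erlangs


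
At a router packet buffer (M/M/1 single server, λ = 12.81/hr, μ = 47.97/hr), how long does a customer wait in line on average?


ρ = 12.81/47.97 = 0.2670
Wq = ρ/(μ−λ) = 0.2670/(47.97 − 12.81) = 0.2670/35.16 = 0.007595 hr

Final: 0.007595 hr


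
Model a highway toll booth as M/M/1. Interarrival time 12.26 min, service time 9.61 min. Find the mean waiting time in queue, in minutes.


λ = 60/12.26 = 4.8940 /hr
μ = 60/9.61 = 6.2435 /hr
ρ = λ/μ = 4.8940/6.2435 = 0.7838
Wq = ρ/(μ−λ) = 0.7838/(6.2435−4.8940) = 0.58083 hr
In minutes: 0.58083·60 = 34.850 min

Final: 34.850 min


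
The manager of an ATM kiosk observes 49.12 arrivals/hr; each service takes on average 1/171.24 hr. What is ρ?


ρ = λ/μ = 49.12/171.24 = 0.2868

Final: 0.2868


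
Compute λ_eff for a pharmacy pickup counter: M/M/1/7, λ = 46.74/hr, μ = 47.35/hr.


ρ = 0.9871; P_K = (1−ρ)ρ^7/(1−ρ^8) = 0.119401
λ_eff = λ(1 − P_K) = 46.74·(1 − 0.119401) = 46.74·0.880599 = 41.1592 /hr

Final: 41.1592 /hr


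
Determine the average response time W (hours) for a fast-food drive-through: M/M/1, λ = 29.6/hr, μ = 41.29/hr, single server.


W = 1/(μ−λ) = 1/(41.29 − 29.6) = 1/11.69 = 0.08554 hr

Final: 0.08554 hr


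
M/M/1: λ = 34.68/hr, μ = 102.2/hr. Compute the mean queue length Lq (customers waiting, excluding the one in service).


ρ = 34.68/102.2 = 0.3393
Lq = ρ²/(1−ρ) = 0.1151/0.6607 = 0.1743

Final: 0.1743


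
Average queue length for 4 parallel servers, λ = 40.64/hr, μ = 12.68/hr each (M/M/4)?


a = λ/μ = 3.2050; ρ = a/4 = 0.8013
P₀ = 0.027063
Lq = P₀·a^c·ρ / (c!·(1−ρ)²) = 0.027063·105.52073·0.8013/(24·0.03950)
= 2.41383

Final: 2.41383


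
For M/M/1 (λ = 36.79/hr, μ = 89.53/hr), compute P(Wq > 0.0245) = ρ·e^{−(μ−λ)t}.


ρ = 36.79/89.53 = 0.4109
P(Wq > t) = ρ·e^{−(μ−λ)t} = 0.4109·e^{−1.2921}
= 0.4109·0.274685 = 0.112875

Final: 0.112875


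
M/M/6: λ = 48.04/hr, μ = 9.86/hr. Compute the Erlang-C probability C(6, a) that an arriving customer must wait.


a = λ/μ = 4.8722; ρ = a/6 = 0.8120
P₀ = 0.005488 (from M/M/c formula)
C(c,a) = [a^c/(c!(1−ρ))]·P₀ = [13376.93149/(720·0.1880)]·0.005488
= 98.84333·0.005488 = 0.542438

Final: 0.542438


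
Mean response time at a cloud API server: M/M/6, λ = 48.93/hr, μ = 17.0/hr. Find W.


a = 2.8782; ρ = 0.4797; P₀ = 0.055501
Lq = P₀·a^c·ρ/(c!(1−ρ)²) = 0.07766
Wq = Lq/λ = 0.07766/48.93 = 0.001587 hr
W = Wq + 1/μ = 0.001587 + 0.05882 = 0.06041 hr

Final: 0.06041 hr


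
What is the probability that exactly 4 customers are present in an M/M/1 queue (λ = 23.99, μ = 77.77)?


ρ = 23.99/77.77 = 0.3085
P_n = (1−ρ)·ρ^n = (1 − 0.3085)·0.3085^4 = 0.6915·0.009055 = 0.006262

Final: 0.006262


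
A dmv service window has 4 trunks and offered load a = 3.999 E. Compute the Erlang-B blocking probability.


B(c,a) = (a^c/c!) / Σ_{k=0}^{c} a^k/k!
a^4/4! = 10.656004
Σ terms (k=0..4): 1.00000 + 3.99900 + 7.99600 + 10.65867 + 10.65600 = 34.309673
B = 10.656004/34.309673 = 0.310583

Final: 0.310583


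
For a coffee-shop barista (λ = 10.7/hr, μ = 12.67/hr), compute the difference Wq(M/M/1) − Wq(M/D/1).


ρ = 10.7/12.67 = 0.8445
Wq(M/M/1) = ρ/(μ−λ) = 0.8445/1.97 = 0.42869 hr
Wq(M/D/1) = ρ/(2(μ−λ)) = 0.21434 hr
Savings = 0.42869 − 0.21434 = 0.21434 hr

Final: 0.21434 hr


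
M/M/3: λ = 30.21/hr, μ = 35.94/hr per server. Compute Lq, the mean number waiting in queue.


a = λ/μ = 0.8406; ρ = a/3 = 0.2802
P₀ = 0.428934
Lq = P₀·a^c·ρ / (c!·(1−ρ)²) = 0.428934·0.59391·0.2802/(6·0.51813)
= 0.02296

Final: 0.02296


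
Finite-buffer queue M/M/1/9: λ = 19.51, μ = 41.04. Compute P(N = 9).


ρ = λ/μ = 19.51/41.04 = 0.4754
P_K = (1−ρ)ρ^K/(1−ρ^(K+1)) = (0.5246·0.001240)/(1 − 0.0005895)
= 0.0006506/0.999410 = 0.0006509

Final: 0.0006509


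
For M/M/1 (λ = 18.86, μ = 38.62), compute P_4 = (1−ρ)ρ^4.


ρ = 18.86/38.62 = 0.4883
P_n = (1−ρ)·ρ^n = (1 − 0.4883)·0.4883^4 = 0.5117·0.056875 = 0.029100

Final: 0.029100


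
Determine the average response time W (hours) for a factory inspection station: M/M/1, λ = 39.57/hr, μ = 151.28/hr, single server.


W = 1/(μ−λ) = 1/(151.28 − 39.57) = 1/111.71 = 0.008952 hr

Final: 0.008952 hr


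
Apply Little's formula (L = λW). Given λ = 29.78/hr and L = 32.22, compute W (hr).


W = L/λ = 32.22/29.78 = 1.0819 hr

Final: 1.0819 hr


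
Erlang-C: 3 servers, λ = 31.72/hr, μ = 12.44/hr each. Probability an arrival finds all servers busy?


a = λ/μ = 2.5498; ρ = a/3 = 0.8499
P₀ = 0.039660 (from M/M/c formula)
C(c,a) = [a^c/(c!(1−ρ))]·P₀ = [16.57824/(6·0.1501)]·0.039660
= 18.41369·0.039660 = 0.730286

Final: 0.730286


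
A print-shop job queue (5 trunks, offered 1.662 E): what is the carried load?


B(5,1.662) = 0.020198 (Erlang-B)
Carried load = a(1 − B) = 1.662·(1 − 0.020198) = 1.662·0.979802 = 1.6284 E

Final: 1.6284 Erlangs


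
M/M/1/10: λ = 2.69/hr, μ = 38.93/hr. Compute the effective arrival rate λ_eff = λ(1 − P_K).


ρ = 0.06910; P_K = (1−ρ)ρ^10/(1−ρ^11) = 2.310e-12
λ_eff = λ(1 − P_K) = 2.69·(1 − 2.310e-12) = 2.69·1.000000 = 2.6900 /hr

Final: 2.6900 /hr


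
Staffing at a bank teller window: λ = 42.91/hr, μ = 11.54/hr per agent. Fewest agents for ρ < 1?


Stability requires cμ > λ ⇔ c > λ/μ.
λ/μ = 42.91/11.54 = 3.7184
Minimum integer c = ⌊3.7184⌋ + 1 = 4
Check: 4·11.54 = 46.16 > 42.91, while 3·11.54 = 34.62 ≤ 42.91

Final: 4 servers


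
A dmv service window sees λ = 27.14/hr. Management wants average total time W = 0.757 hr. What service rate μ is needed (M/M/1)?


W = 1/(μ−λ) ⇒ μ − λ = 1/W = 1/0.757 = 1.3210
μ = λ + 1/W = 27.14 + 1.3210 = 28.4610 per hr

Final: 28.4610 /hr


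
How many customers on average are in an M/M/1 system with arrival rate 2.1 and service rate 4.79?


ρ = λ/μ = 2.1/4.79 = 0.4384
L = ρ/(1−ρ) = 0.4384/(1 − 0.4384) = 0.4384/0.5616 = 0.7807

Final: 0.7807


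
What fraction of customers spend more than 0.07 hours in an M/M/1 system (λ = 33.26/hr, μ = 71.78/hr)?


W ~ Exponential(μ−λ) for M/M/1.
μ − λ = 71.78 − 33.26 = 38.5200
P(W > t) = e^{−(μ−λ)t} = e^{−2.6964} = 0.067448

Final: 0.067448


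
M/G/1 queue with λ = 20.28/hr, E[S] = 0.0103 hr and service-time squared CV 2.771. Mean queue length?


ρ = λ·E[S] = 20.28·0.0103 = 0.2089
Lq = ρ²(1+C_s²)/(2(1−ρ)) = 0.04363·(1+2.771)/(2·0.7911)
= 0.04363·3.7710/1.5822 = 0.10399

Final: 0.10399


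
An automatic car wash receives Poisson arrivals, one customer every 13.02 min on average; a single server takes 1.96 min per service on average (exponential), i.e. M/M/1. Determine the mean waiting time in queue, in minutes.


λ = 60/13.02 = 4.6083 /hr
μ = 60/1.96 = 30.6122 /hr
ρ = λ/μ = 4.6083/30.6122 = 0.1505
Wq = ρ/(μ−λ) = 0.1505/(30.6122−4.6083) = 0.005789 hr
In minutes: 0.005789·60 = 0.3473 min

Final: 0.3473 min


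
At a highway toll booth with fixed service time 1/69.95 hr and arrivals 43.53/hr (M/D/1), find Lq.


ρ = 43.53/69.95 = 0.6223
M/D/1: Lq = ρ²/(2(1−ρ)) = 0.3873/(2·0.3777) = 0.51266

Final: 0.51266


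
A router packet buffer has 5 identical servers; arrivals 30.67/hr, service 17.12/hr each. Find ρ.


ρ = λ/(cμ) = 30.67/(5·17.12) = 30.67/85.60 = 0.3583

Final: 0.3583


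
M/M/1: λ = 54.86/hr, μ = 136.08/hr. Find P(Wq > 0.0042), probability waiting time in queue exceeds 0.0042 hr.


ρ = 54.86/136.08 = 0.4031
P(Wq > t) = ρ·e^{−(μ−λ)t} = 0.4031·e^{−0.3411}
= 0.4031·0.710971 = 0.286624

Final: 0.286624


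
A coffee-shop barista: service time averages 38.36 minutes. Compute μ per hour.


μ = 1/(service time) in consistent units.
1 hour = 60 min, so μ = 60/38.36 = 1.5641 per hour

Final: 1.5641 /hr


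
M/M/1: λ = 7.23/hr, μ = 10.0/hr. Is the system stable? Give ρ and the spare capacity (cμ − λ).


Total capacity cμ = 1·10.0 = 10.00/hr
ρ = λ/(cμ) = 7.23/10.00 = 0.7230
Stable ⇔ ρ < 1: YES
Spare capacity = cμ − λ = 10.00 − 7.23 = 2.77/hr

Final: ρ = 0.7230; stable; margin = 2.77/hr


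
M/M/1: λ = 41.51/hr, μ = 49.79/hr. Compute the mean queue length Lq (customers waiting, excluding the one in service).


ρ = 41.51/49.79 = 0.8337
Lq = ρ²/(1−ρ) = 0.6951/0.1663 = 4.1796

Final: 4.1796


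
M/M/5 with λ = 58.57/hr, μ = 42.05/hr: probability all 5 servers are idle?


a = λ/μ = 58.57/42.05 = 1.3929; ρ = a/c = 0.2786
Σ_{k=0}^{4} a^k/k! (terms k=0..4) = 1.00000 + 1.39287 + 0.97004 + 0.45038 + 0.15683 = 3.97011
Tail: a^5/(5!(1−ρ)) = 5.24259/(120·0.7214) = 0.06056
P₀ = 1/(3.97011 + 0.06056) = 1/4.03067 = 0.248098

Final: 0.248098


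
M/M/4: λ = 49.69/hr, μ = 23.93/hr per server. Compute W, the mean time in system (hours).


a = 2.0765; ρ = 0.5191; P₀ = 0.119970
Lq = P₀·a^c·ρ/(c!(1−ρ)²) = 0.20862
Wq = Lq/λ = 0.20862/49.69 = 0.004198 hr
W = Wq + 1/μ = 0.004198 + 0.04179 = 0.04599 hr

Final: 0.04599 hr


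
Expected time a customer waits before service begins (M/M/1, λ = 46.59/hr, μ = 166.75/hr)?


ρ = 46.59/166.75 = 0.2794
Wq = ρ/(μ−λ) = 0.2794/(166.75 − 46.59) = 0.2794/120.16 = 0.002325 hr

Final: 0.002325 hr


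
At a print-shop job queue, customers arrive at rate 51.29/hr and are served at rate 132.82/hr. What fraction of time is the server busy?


ρ = λ/μ = 51.29/132.82 = 0.3862

Final: 0.3862


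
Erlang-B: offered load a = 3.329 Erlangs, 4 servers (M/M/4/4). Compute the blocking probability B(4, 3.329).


B(c,a) = (a^c/c!) / Σ_{k=0}^{c} a^k/k!
a^4/4! = 5.117336
Σ terms (k=0..4): 1.00000 + 3.32900 + 5.54112 + 6.14880 + 5.11734 = 21.136253
B = 5.117336/21.136253 = 0.242112

Final: 0.242112


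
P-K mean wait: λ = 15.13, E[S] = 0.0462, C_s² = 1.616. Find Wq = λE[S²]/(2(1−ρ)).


ρ = λ·E[S] = 15.13·0.0462 = 0.6990
E[S²] = E[S]²(1+C_s²) = 0.0462²·(1+1.616) = 0.005584
Wq = λ·E[S²]/(2(1−ρ)) = 15.13·0.005584/(2·0.3010) = 0.14034 hr

Final: 0.14034 hr


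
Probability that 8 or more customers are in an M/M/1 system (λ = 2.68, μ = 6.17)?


ρ = 2.68/6.17 = 0.4344
P(N ≥ n) = ρ^n = 0.4344^8 = 0.001267

Final: 0.001267


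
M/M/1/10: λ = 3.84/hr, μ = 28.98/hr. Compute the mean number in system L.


ρ = 3.84/28.98 = 0.1325
L = ρ[1 − (K+1)ρ^K + Kρ^(K+1)] / [(1−ρ)(1−ρ^(K+1))]
Numerator: 0.1325·(1 − 11·0.000000001669 + 10·2.211e-10) = 0.132505
Denominator: (0.8675)·(1.000000) = 0.867495
L = 0.132505/0.867495 = 0.1527

Final: 0.1527


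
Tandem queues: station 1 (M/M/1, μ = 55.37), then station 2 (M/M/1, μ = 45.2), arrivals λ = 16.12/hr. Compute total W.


Each node sees arrival rate λ = 16.12/hr (tandem ⇒ throughput preserved).
W₁ = 1/(μ₁−λ) = 1/(55.37−16.12) = 0.02548 hr
W₂ = 1/(μ₂−λ) = 1/(45.2−16.12) = 0.03439 hr
W_total = W₁ + W₂ = 0.02548 + 0.03439 = 0.05987 hr

Final: 0.05987 hr


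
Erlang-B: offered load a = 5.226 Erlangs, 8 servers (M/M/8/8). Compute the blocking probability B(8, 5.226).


B(c,a) = (a^c/c!) / Σ_{k=0}^{c} a^k/k!
a^8/8! = 13.798590
Σ terms (k=0..8): 1.00000 + 5.22600 + 13.65554 + 23.78795 + 31.07895 + 32.48372 + 28.29332 + 21.12299 + 13.79859 = 170.447057
B = 13.798590/170.447057 = 0.080955

Final: 0.080955


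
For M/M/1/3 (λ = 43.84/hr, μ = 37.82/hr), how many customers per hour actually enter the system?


ρ = 1.1592; P_K = (1−ρ)ρ^3/(1−ρ^4) = 0.307794
λ_eff = λ(1 − P_K) = 43.84·(1 − 0.307794) = 43.84·0.692206 = 30.3463 /hr

Final: 30.3463 /hr


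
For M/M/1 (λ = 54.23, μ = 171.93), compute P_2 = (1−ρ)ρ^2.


ρ = 54.23/171.93 = 0.3154
P_n = (1−ρ)·ρ^n = (1 − 0.3154)·0.3154^2 = 0.6846·0.099489 = 0.068108

Final: 0.068108


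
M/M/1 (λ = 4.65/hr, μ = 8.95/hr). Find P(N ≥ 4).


ρ = 4.65/8.95 = 0.5196
P(N ≥ n) = ρ^n = 0.5196^4 = 0.072865

Final: 0.072865


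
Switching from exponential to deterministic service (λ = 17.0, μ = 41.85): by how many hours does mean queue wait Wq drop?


ρ = 17.0/41.85 = 0.4062
Wq(M/M/1) = ρ/(μ−λ) = 0.4062/24.85 = 0.01635 hr
Wq(M/D/1) = ρ/(2(μ−λ)) = 0.008173 hr
Savings = 0.01635 − 0.008173 = 0.008173 hr

Final: 0.008173 hr


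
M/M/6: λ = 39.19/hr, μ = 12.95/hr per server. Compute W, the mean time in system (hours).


a = 3.0263; ρ = 0.5044; P₀ = 0.047649
Lq = P₀·a^c·ρ/(c!(1−ρ)²) = 0.10438
Wq = Lq/λ = 0.10438/39.19 = 0.002663 hr
W = Wq + 1/μ = 0.002663 + 0.07722 = 0.07988 hr

Final: 0.07988 hr


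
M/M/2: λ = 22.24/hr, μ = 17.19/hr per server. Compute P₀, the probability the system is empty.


a = λ/μ = 22.24/17.19 = 1.2938; ρ = a/c = 0.6469
Σ_{k=0}^{1} a^k/k! (terms k=0..1) = 1.00000 + 1.29378 = 2.29378
Tail: a^2/(2!(1−ρ)) = 1.67385/(2·0.3531) = 2.37015
P₀ = 1/(2.29378 + 2.37015) = 1/4.66392 = 0.214412

Final: 0.214412


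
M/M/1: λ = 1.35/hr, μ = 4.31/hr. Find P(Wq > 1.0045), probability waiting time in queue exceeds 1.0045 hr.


ρ = 1.35/4.31 = 0.3132
P(Wq > t) = ρ·e^{−(μ−λ)t} = 0.3132·e^{−2.9733}
= 0.3132·0.051133 = 0.016016

Final: 0.016016
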